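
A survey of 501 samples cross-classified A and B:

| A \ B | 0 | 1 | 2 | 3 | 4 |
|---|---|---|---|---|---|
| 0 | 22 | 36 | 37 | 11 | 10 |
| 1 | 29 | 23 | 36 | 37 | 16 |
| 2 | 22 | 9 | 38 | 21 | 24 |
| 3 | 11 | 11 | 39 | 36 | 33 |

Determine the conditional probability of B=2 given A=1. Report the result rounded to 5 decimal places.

Total with A=1: 29 + 23 + 36 + 37 + 16 = 141.
P(B=2 | A=1) = 36/141 = 0.25532.

0.25532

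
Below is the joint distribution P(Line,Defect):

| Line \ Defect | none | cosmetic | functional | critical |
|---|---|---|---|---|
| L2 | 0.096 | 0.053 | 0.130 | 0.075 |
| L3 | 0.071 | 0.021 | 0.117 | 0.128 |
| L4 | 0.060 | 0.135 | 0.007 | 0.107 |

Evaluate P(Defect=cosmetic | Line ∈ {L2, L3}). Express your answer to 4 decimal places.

0.1071

P(Line=L2) = 0.096 + 0.053 + 0.130 + 0.075 = 0.354.
P(Line=L3) = 0.071 + 0.021 + 0.117 + 0.128 = 0.337.
P(Line ∈ {L2, L3}) = 0.354 + 0.337 = 0.691; P(Defect=cosmetic, Line ∈ {L2, L3}) = 0.053 + 0.021 = 0.074.
P(Defect=cosmetic | Line ∈ {L2, L3}) = 0.074/0.691 = 0.1071.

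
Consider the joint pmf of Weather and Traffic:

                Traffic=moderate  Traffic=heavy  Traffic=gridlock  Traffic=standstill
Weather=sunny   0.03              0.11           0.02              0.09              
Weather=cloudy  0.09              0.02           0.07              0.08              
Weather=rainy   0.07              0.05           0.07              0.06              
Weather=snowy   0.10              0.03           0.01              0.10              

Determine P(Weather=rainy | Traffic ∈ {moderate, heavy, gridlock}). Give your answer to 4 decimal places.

P(Traffic=moderate) = 0.03 + 0.09 + 0.07 + 0.10 = 0.29.
P(Traffic=heavy) = 0.11 + 0.02 + 0.05 + 0.03 = 0.21.
P(Traffic=gridlock) = 0.02 + 0.07 + 0.07 + 0.01 = 0.17.
P(Traffic ∈ {moderate, heavy, gridlock}) = 0.29 + 0.21 + 0.17 = 0.67; P(Weather=rainy, Traffic ∈ {moderate, heavy, gridlock}) = 0.07 + 0.05 + 0.07 = 0.19.
P(Weather=rainy | Traffic ∈ {moderate, heavy, gridlock}) = 0.19/0.67 = 0.2836.

0.2836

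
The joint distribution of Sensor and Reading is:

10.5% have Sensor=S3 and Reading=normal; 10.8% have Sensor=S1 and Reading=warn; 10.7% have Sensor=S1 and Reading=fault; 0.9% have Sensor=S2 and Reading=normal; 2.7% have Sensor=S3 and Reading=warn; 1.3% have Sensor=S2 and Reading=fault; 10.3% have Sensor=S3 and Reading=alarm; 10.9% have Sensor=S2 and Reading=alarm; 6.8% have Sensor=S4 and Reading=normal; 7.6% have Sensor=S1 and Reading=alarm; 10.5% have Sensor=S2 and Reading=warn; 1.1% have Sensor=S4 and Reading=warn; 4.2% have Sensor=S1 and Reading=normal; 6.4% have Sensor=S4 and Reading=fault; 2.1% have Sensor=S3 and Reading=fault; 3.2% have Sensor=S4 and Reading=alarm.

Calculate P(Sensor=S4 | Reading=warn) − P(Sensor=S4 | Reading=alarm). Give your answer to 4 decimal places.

-0.0562

P(Reading=warn) = 0.108 + 0.105 + 0.027 + 0.011 = 0.251; P(Sensor=S4 | Reading=warn) = 0.011/0.251 = 0.04382.
P(Reading=alarm) = 0.076 + 0.109 + 0.103 + 0.032 = 0.320; P(Sensor=S4 | Reading=alarm) = 0.032/0.320 = 0.10000.
Difference = -0.0562.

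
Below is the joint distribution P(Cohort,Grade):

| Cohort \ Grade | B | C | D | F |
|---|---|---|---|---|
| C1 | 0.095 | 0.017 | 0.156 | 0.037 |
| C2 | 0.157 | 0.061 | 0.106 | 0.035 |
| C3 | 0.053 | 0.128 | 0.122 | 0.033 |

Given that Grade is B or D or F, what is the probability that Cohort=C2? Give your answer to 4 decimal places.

P(Grade=B) = 0.095 + 0.157 + 0.053 = 0.305.
P(Grade=D) = 0.156 + 0.106 + 0.122 = 0.384.
P(Grade=F) = 0.037 + 0.035 + 0.033 = 0.105.
P(Grade ∈ {B, D, F}) = 0.305 + 0.384 + 0.105 = 0.794; P(Cohort=C2, Grade ∈ {B, D, F}) = 0.157 + 0.106 + 0.035 = 0.298.
P(Cohort=C2 | Grade ∈ {B, D, F}) = 0.298/0.794 = 0.3753.

0.3753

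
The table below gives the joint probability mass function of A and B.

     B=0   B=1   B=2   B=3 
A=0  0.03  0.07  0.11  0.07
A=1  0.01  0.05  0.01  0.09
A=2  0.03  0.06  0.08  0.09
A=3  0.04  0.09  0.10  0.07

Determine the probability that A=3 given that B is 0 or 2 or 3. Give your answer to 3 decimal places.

P(B=0) = 0.03 + 0.01 + 0.03 + 0.04 = 0.11.
P(B=2) = 0.11 + 0.01 + 0.08 + 0.10 = 0.30.
P(B=3) = 0.07 + 0.09 + 0.09 + 0.07 = 0.32.
P(B ∈ {0, 2, 3}) = 0.11 + 0.30 + 0.32 = 0.73; P(A=3, B ∈ {0, 2, 3}) = 0.04 + 0.10 + 0.07 = 0.21.
P(A=3 | B ∈ {0, 2, 3}) = 0.21/0.73 = 0.288.

0.288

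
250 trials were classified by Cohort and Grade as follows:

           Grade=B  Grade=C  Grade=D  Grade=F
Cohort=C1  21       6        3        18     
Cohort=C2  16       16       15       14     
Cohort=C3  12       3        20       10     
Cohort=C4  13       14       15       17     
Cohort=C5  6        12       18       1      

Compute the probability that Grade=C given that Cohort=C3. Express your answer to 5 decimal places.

Total with Cohort=C3: 12 + 3 + 20 + 10 = 45.
P(Grade=C | Cohort=C3) = 3/45 = 0.06667.

0.06667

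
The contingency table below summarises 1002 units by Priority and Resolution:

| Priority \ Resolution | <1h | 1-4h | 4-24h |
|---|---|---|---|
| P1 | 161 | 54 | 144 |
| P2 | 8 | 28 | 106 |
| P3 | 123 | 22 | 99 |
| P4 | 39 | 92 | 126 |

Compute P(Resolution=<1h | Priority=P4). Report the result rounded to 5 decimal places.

0.15175

Total with Priority=P4: 39 + 92 + 126 = 257.
P(Resolution=<1h | Priority=P4) = 39/257 = 0.15175.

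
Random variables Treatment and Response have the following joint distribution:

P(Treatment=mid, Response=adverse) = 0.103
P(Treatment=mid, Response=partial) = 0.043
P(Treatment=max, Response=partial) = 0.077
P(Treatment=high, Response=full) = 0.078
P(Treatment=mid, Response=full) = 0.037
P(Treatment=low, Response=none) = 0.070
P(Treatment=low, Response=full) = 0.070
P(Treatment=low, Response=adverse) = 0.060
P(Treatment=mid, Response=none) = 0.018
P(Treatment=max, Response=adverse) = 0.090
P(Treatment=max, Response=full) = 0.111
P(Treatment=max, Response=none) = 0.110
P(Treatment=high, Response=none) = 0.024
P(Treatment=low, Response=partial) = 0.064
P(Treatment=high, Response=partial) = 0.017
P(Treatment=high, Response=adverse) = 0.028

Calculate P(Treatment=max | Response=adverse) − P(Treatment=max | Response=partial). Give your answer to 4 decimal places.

P(Response=adverse) = 0.060 + 0.103 + 0.028 + 0.090 = 0.281; P(Treatment=max | Response=adverse) = 0.090/0.281 = 0.32028.
P(Response=partial) = 0.064 + 0.043 + 0.017 + 0.077 = 0.201; P(Treatment=max | Response=partial) = 0.077/0.201 = 0.38308.
Difference = -0.0628.

-0.0628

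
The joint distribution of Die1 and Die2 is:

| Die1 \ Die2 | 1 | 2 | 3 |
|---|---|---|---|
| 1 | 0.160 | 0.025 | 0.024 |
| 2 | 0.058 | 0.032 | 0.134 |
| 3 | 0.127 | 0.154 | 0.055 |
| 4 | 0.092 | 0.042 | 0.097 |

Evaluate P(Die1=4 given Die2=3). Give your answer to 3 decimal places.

P(Die2=3) = 0.024 + 0.134 + 0.055 + 0.097 = 0.310.
P(Die1=4 | Die2=3) = 0.097/0.310 = 0.313.

0.313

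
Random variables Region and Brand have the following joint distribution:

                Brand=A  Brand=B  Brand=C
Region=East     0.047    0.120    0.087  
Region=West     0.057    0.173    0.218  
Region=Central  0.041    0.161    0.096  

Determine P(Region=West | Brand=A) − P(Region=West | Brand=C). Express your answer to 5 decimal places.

-0.15054

P(Brand=A) = 0.047 + 0.057 + 0.041 = 0.145; P(Region=West | Brand=A) = 0.057/0.145 = 0.393103.
P(Brand=C) = 0.087 + 0.218 + 0.096 = 0.401; P(Region=West | Brand=C) = 0.218/0.401 = 0.543641.
Difference = -0.15054.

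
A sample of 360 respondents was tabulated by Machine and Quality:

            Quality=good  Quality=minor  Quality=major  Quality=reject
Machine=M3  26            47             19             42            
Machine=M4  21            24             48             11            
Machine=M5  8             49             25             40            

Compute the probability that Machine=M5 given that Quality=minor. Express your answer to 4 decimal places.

Total with Quality=minor: 47 + 24 + 49 = 120.
P(Machine=M5 | Quality=minor) = 49/120 = 0.4083.

0.4083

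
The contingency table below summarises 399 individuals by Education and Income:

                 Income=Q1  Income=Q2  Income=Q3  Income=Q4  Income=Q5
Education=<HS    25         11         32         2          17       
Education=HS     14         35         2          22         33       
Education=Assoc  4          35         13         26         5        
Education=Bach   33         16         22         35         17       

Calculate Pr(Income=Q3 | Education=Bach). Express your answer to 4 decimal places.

Total with Education=Bach: 33 + 16 + 22 + 35 + 17 = 123.
P(Income=Q3 | Education=Bach) = 22/123 = 0.1789.

0.1789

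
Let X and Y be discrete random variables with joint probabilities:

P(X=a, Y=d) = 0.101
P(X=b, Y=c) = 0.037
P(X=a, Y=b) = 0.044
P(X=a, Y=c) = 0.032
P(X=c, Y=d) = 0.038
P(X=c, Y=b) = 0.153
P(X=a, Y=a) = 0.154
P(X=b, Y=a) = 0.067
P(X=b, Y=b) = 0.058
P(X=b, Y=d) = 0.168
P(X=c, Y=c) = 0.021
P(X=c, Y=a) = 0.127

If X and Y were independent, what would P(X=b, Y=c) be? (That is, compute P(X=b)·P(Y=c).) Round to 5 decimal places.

P(X=b) = 0.067 + 0.058 + 0.037 + 0.168 = 0.330.
P(Y=c) = 0.032 + 0.037 + 0.021 = 0.090.
Product: 0.330 × 0.090 = 0.02970.

0.02970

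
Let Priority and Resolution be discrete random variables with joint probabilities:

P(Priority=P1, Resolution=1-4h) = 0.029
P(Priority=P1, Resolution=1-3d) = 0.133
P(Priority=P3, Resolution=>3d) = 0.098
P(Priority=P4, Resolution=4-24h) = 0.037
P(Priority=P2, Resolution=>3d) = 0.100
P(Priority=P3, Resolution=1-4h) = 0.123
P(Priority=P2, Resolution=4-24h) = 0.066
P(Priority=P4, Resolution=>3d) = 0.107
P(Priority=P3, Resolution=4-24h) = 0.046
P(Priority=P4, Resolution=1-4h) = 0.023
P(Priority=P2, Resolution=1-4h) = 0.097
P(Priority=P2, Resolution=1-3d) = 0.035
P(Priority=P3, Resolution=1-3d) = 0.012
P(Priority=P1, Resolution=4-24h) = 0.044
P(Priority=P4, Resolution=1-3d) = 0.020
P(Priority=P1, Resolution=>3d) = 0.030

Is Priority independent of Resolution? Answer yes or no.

P(Priority=P1) = 0.236 and P(Resolution=1-3d) = 0.200, so their product is 0.04720, but P(Priority=P1, Resolution=1-3d) = 0.133. Since these differ, Priority and Resolution are not independent.

no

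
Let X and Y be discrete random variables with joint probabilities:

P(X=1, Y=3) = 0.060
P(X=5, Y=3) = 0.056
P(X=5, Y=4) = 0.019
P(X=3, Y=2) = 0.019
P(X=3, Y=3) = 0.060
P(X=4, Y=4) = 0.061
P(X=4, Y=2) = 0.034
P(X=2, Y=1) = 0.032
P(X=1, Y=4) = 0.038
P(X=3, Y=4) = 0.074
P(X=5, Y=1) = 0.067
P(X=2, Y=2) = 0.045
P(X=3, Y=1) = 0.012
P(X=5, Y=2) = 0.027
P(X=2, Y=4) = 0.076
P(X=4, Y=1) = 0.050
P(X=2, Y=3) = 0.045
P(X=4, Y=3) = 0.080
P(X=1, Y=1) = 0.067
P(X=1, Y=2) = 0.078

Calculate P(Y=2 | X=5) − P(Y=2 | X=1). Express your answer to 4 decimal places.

-0.1612

P(X=5) = 0.067 + 0.027 + 0.056 + 0.019 = 0.169; P(Y=2 | X=5) = 0.027/0.169 = 0.15976.
P(X=1) = 0.067 + 0.078 + 0.060 + 0.038 = 0.243; P(Y=2 | X=1) = 0.078/0.243 = 0.32099.
Difference = -0.1612.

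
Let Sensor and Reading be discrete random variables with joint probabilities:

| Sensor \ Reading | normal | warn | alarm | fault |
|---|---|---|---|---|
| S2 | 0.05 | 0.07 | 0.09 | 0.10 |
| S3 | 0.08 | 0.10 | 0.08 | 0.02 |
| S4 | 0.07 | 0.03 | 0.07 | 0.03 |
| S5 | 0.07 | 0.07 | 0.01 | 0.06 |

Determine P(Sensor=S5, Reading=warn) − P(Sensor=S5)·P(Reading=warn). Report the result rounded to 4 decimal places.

P(Sensor=S5) = 0.07 + 0.07 + 0.01 + 0.06 = 0.21.
P(Reading=warn) = 0.07 + 0.10 + 0.03 + 0.07 = 0.27.
P(Sensor=S5, Reading=warn) − P(Sensor=S5)P(Reading=warn) = 0.07 − 0.21×0.27 = 0.0133.

0.0133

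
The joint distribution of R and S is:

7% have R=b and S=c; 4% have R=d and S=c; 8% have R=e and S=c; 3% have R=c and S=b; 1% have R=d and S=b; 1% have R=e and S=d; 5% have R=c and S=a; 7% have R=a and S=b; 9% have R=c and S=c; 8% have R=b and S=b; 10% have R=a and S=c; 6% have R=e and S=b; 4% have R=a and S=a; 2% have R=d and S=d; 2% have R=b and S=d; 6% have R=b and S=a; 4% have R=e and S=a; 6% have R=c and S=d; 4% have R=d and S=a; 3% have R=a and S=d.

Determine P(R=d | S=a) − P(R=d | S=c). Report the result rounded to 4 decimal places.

0.0686

P(S=a) = 0.04 + 0.06 + 0.05 + 0.04 + 0.04 = 0.23; P(R=d | S=a) = 0.04/0.23 = 0.17391.
P(S=c) = 0.10 + 0.07 + 0.09 + 0.04 + 0.08 = 0.38; P(R=d | S=c) = 0.04/0.38 = 0.10526.
Difference = 0.0686.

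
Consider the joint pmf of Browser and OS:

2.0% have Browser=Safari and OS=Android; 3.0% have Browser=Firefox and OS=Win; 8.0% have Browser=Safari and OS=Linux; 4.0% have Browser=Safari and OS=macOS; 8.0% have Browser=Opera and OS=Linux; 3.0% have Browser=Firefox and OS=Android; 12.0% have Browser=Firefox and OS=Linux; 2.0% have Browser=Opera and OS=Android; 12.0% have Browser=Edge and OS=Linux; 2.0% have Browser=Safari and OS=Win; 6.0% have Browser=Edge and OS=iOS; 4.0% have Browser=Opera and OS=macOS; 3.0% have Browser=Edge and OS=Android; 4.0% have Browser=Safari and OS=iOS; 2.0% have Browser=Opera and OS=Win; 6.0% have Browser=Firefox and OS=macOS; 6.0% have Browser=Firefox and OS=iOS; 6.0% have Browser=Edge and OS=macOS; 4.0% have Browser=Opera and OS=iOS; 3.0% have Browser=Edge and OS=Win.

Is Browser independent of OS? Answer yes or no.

Every cell satisfies P(Browser,OS) = P(Browser)·P(OS). For instance P(Browser=Edge) = 0.300, P(OS=Android) = 0.100, and 0.300×0.100 = 0.030 matches the joint entry. So Browser and OS are independent.

yes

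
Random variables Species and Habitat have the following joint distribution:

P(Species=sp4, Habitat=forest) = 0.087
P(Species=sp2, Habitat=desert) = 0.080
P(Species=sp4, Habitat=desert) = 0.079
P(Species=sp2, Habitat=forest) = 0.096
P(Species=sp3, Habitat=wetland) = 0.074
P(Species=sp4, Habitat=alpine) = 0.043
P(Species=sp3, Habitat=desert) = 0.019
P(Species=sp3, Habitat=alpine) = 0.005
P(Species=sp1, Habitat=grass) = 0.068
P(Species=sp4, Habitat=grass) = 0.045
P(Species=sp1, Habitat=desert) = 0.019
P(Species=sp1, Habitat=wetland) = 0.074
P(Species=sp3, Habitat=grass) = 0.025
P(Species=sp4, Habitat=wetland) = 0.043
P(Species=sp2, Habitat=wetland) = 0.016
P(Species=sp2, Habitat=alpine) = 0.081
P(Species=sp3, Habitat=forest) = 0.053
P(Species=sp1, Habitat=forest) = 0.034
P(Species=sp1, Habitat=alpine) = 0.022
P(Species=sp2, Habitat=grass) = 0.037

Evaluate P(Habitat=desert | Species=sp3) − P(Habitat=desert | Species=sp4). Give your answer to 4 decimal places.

P(Species=sp3) = 0.053 + 0.025 + 0.074 + 0.019 + 0.005 = 0.176; P(Habitat=desert | Species=sp3) = 0.019/0.176 = 0.10795.
P(Species=sp4) = 0.087 + 0.045 + 0.043 + 0.079 + 0.043 = 0.297; P(Habitat=desert | Species=sp4) = 0.079/0.297 = 0.26599.
Difference = -0.1580.

-0.1580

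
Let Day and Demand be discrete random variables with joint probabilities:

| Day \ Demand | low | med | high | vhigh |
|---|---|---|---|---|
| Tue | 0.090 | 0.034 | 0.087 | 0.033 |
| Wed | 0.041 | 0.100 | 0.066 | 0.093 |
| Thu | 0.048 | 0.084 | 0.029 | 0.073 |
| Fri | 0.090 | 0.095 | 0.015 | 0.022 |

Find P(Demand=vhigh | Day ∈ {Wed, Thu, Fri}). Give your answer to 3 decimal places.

0.249

P(Day=Wed) = 0.041 + 0.100 + 0.066 + 0.093 = 0.300.
P(Day=Thu) = 0.048 + 0.084 + 0.029 + 0.073 = 0.234.
P(Day=Fri) = 0.090 + 0.095 + 0.015 + 0.022 = 0.222.
P(Day ∈ {Wed, Thu, Fri}) = 0.300 + 0.234 + 0.222 = 0.756; P(Demand=vhigh, Day ∈ {Wed, Thu, Fri}) = 0.093 + 0.073 + 0.022 = 0.188.
P(Demand=vhigh | Day ∈ {Wed, Thu, Fri}) = 0.188/0.756 = 0.249.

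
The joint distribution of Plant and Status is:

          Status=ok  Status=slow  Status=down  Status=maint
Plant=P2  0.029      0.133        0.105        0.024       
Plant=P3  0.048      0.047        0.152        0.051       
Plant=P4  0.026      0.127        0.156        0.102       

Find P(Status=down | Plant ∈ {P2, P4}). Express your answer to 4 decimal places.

P(Plant=P2) = 0.029 + 0.133 + 0.105 + 0.024 = 0.291.
P(Plant=P4) = 0.026 + 0.127 + 0.156 + 0.102 = 0.411.
P(Plant ∈ {P2, P4}) = 0.291 + 0.411 = 0.702; P(Status=down, Plant ∈ {P2, P4}) = 0.105 + 0.156 = 0.261.
P(Status=down | Plant ∈ {P2, P4}) = 0.261/0.702 = 0.3718.

0.3718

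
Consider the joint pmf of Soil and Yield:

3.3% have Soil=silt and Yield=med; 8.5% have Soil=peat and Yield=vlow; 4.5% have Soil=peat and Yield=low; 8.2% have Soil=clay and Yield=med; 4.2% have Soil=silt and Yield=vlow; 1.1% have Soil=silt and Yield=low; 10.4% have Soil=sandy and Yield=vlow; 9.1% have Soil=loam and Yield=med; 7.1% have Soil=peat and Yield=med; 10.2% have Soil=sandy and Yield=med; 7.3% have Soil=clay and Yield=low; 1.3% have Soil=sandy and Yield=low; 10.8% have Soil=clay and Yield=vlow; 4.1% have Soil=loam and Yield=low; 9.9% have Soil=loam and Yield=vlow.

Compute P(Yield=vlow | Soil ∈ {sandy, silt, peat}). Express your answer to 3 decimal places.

P(Soil=sandy) = 0.104 + 0.013 + 0.102 = 0.219.
P(Soil=silt) = 0.042 + 0.011 + 0.033 = 0.086.
P(Soil=peat) = 0.085 + 0.045 + 0.071 = 0.201.
P(Soil ∈ {sandy, silt, peat}) = 0.219 + 0.086 + 0.201 = 0.506; P(Yield=vlow, Soil ∈ {sandy, silt, peat}) = 0.104 + 0.042 + 0.085 = 0.231.
P(Yield=vlow | Soil ∈ {sandy, silt, peat}) = 0.231/0.506 = 0.457.

0.457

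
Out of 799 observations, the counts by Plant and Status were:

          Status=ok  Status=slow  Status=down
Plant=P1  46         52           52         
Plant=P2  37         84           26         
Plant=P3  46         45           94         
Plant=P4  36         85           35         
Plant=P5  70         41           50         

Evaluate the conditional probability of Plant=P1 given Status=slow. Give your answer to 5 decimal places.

0.16938

Total with Status=slow: 52 + 84 + 45 + 85 + 41 = 307.
P(Plant=P1 | Status=slow) = 52/307 = 0.16938.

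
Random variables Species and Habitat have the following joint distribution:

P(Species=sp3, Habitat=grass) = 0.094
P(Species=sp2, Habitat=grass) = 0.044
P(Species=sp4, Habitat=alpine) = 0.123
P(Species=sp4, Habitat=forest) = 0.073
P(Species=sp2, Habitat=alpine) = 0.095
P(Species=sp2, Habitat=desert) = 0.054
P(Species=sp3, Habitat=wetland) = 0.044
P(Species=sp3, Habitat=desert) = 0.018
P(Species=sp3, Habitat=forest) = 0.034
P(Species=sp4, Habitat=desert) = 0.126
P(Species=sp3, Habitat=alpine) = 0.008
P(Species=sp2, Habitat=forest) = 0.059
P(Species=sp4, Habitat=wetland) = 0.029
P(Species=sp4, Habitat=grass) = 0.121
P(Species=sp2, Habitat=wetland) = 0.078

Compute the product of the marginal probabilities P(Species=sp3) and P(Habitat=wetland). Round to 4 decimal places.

0.0299

P(Species=sp3) = 0.034 + 0.094 + 0.044 + 0.018 + 0.008 = 0.198.
P(Habitat=wetland) = 0.078 + 0.044 + 0.029 = 0.151.
Product: 0.198 × 0.151 = 0.0299.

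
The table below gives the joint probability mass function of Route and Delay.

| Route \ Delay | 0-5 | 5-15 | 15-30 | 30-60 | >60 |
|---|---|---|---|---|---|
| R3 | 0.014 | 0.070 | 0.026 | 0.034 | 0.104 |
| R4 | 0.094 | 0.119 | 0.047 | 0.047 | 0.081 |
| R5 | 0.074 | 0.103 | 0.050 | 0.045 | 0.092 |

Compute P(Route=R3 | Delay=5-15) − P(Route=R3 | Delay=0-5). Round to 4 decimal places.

0.1628

P(Delay=5-15) = 0.070 + 0.119 + 0.103 = 0.292; P(Route=R3 | Delay=5-15) = 0.070/0.292 = 0.23973.
P(Delay=0-5) = 0.014 + 0.094 + 0.074 = 0.182; P(Route=R3 | Delay=0-5) = 0.014/0.182 = 0.07692.
Difference = 0.1628.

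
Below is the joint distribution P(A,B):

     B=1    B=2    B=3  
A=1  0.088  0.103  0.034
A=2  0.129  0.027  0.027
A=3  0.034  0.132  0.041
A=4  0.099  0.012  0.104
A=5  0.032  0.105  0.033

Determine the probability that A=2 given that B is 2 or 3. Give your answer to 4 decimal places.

0.0874

P(B=2) = 0.103 + 0.027 + 0.132 + 0.012 + 0.105 = 0.379.
P(B=3) = 0.034 + 0.027 + 0.041 + 0.104 + 0.033 = 0.239.
P(B ∈ {2, 3}) = 0.379 + 0.239 = 0.618; P(A=2, B ∈ {2, 3}) = 0.027 + 0.027 = 0.054.
P(A=2 | B ∈ {2, 3}) = 0.054/0.618 = 0.0874.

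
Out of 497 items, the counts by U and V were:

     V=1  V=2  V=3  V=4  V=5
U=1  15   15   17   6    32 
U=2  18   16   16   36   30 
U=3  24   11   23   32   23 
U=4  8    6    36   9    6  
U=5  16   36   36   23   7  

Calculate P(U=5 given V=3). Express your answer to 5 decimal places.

Total with V=3: 17 + 16 + 23 + 36 + 36 = 128.
P(U=5 | V=3) = 36/128 = 0.28125.

0.28125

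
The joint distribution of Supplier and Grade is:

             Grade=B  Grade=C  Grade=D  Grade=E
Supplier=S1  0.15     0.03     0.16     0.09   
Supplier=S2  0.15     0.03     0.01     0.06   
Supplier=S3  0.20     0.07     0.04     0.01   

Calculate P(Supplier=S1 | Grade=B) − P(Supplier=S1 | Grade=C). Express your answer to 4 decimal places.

0.0692

P(Grade=B) = 0.15 + 0.15 + 0.20 = 0.50; P(Supplier=S1 | Grade=B) = 0.15/0.50 = 0.30000.
P(Grade=C) = 0.03 + 0.03 + 0.07 = 0.13; P(Supplier=S1 | Grade=C) = 0.03/0.13 = 0.23077.
Difference = 0.0692.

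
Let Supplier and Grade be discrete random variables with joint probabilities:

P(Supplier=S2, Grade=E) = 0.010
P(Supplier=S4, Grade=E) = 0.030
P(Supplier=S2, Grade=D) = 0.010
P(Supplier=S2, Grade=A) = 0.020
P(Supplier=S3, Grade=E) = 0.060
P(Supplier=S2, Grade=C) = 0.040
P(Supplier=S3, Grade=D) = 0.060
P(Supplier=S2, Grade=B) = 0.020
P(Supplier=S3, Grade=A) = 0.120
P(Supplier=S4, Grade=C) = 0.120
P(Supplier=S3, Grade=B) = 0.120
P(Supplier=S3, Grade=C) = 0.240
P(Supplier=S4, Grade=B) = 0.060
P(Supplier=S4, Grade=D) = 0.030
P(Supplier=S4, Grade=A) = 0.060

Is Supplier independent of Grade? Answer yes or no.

Every cell satisfies P(Supplier,Grade) = P(Supplier)·P(Grade). For instance P(Supplier=S2) = 0.100, P(Grade=A) = 0.200, and 0.100×0.200 = 0.020 matches the joint entry. So Supplier and Grade are independent.

yes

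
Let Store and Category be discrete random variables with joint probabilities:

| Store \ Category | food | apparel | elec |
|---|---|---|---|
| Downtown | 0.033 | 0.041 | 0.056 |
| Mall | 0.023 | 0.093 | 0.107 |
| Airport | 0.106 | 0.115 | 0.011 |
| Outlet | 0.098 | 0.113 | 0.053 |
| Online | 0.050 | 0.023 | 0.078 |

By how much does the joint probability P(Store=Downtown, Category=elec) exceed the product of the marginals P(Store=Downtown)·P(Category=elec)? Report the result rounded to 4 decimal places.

P(Store=Downtown) = 0.033 + 0.041 + 0.056 = 0.130.
P(Category=elec) = 0.056 + 0.107 + 0.011 + 0.053 + 0.078 = 0.305.
P(Store=Downtown, Category=elec) − P(Store=Downtown)P(Category=elec) = 0.056 − 0.130×0.305 = 0.0164.

0.0164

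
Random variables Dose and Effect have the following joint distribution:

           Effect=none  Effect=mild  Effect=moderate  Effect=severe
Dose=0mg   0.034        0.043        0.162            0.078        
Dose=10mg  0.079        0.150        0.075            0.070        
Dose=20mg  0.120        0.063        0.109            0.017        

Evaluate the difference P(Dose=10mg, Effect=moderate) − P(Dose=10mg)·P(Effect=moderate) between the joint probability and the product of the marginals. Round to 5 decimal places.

-0.05440

P(Dose=10mg) = 0.079 + 0.150 + 0.075 + 0.070 = 0.374.
P(Effect=moderate) = 0.162 + 0.075 + 0.109 = 0.346.
P(Dose=10mg, Effect=moderate) − P(Dose=10mg)P(Effect=moderate) = 0.075 − 0.374×0.346 = -0.05440.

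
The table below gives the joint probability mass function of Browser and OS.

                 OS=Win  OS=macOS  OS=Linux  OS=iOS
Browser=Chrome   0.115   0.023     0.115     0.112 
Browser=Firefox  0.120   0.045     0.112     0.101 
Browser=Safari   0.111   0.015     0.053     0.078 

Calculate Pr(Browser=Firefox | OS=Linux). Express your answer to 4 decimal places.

P(OS=Linux) = 0.115 + 0.112 + 0.053 = 0.280.
P(Browser=Firefox | OS=Linux) = 0.112/0.280 = 0.4000.

0.4000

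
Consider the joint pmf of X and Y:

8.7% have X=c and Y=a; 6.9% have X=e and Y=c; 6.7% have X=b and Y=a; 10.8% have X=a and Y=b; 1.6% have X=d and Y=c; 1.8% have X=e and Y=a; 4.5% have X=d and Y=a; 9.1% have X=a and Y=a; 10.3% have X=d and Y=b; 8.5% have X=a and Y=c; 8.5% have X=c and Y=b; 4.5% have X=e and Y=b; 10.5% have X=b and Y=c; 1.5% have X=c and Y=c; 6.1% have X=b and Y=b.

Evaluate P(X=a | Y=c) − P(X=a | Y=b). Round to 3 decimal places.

P(Y=c) = 0.085 + 0.105 + 0.015 + 0.016 + 0.069 = 0.290; P(X=a | Y=c) = 0.085/0.290 = 0.2931.
P(Y=b) = 0.108 + 0.061 + 0.085 + 0.103 + 0.045 = 0.402; P(X=a | Y=b) = 0.108/0.402 = 0.2687.
Difference = 0.024.

0.024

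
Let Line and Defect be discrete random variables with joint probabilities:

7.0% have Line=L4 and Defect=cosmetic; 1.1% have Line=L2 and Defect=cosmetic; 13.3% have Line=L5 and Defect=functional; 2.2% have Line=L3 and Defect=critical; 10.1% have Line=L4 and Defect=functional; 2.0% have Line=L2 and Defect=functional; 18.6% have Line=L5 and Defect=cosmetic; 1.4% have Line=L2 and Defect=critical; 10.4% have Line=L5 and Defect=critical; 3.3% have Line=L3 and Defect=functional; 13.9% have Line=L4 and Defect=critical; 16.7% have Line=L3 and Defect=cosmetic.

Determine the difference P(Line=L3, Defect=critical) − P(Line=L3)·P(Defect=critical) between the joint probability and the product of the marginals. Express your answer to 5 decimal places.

P(Line=L3) = 0.167 + 0.033 + 0.022 = 0.222.
P(Defect=critical) = 0.014 + 0.022 + 0.139 + 0.104 = 0.279.
P(Line=L3, Defect=critical) − P(Line=L3)P(Defect=critical) = 0.022 − 0.222×0.279 = -0.03994.

-0.03994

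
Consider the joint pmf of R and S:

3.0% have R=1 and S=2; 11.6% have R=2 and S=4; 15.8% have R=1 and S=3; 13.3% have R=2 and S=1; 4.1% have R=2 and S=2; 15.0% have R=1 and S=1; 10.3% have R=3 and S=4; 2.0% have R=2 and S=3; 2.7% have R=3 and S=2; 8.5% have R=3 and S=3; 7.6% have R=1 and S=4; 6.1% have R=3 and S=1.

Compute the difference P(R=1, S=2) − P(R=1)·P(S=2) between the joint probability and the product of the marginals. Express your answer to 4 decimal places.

-0.0106

P(R=1) = 0.150 + 0.030 + 0.158 + 0.076 = 0.414.
P(S=2) = 0.030 + 0.041 + 0.027 = 0.098.
P(R=1, S=2) − P(R=1)P(S=2) = 0.030 − 0.414×0.098 = -0.0106.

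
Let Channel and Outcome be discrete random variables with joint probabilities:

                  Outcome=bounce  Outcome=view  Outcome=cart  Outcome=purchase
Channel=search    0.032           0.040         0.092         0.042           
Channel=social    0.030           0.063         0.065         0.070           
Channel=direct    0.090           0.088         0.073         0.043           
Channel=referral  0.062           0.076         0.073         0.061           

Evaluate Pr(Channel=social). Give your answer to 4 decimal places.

P(Channel=social) = 0.030 + 0.063 + 0.065 + 0.070 = 0.228.

0.2280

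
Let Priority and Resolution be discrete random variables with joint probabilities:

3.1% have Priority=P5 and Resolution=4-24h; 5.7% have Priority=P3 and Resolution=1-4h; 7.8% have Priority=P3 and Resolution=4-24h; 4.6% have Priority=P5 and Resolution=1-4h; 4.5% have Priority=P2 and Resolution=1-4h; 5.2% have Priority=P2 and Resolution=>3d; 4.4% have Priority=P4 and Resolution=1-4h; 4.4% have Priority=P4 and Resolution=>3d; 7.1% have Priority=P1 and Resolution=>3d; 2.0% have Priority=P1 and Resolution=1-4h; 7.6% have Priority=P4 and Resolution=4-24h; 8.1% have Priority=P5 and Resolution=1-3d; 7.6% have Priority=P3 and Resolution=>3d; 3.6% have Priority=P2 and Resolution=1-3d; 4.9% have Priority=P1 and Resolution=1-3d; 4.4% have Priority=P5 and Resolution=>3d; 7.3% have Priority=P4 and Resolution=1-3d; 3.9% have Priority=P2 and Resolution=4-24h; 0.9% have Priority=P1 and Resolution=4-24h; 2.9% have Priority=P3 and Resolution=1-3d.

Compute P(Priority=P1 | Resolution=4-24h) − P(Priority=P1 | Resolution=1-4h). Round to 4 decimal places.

-0.0557

P(Resolution=4-24h) = 0.009 + 0.039 + 0.078 + 0.076 + 0.031 = 0.233; P(Priority=P1 | Resolution=4-24h) = 0.009/0.233 = 0.03863.
P(Resolution=1-4h) = 0.020 + 0.045 + 0.057 + 0.044 + 0.046 = 0.212; P(Priority=P1 | Resolution=1-4h) = 0.020/0.212 = 0.09434.
Difference = -0.0557.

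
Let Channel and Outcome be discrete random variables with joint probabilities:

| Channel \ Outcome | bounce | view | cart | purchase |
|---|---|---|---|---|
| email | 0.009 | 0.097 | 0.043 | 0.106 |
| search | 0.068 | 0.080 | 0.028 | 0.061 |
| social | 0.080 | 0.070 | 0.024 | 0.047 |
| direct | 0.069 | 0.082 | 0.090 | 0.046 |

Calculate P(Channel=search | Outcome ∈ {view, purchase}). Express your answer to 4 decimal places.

P(Outcome=view) = 0.097 + 0.080 + 0.070 + 0.082 = 0.329.
P(Outcome=purchase) = 0.106 + 0.061 + 0.047 + 0.046 = 0.260.
P(Outcome ∈ {view, purchase}) = 0.329 + 0.260 = 0.589; P(Channel=search, Outcome ∈ {view, purchase}) = 0.080 + 0.061 = 0.141.
P(Channel=search | Outcome ∈ {view, purchase}) = 0.141/0.589 = 0.2394.

0.2394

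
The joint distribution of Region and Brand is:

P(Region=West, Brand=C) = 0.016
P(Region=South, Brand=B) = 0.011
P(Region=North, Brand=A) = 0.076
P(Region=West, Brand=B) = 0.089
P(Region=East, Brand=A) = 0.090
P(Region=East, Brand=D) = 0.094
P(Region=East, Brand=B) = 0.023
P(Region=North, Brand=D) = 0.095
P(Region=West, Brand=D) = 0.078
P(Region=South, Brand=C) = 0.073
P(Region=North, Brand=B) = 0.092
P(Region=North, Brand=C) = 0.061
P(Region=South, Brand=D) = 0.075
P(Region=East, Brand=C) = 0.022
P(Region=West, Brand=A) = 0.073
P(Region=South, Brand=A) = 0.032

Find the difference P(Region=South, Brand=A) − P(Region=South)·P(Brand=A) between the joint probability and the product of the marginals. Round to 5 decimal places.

P(Region=South) = 0.032 + 0.011 + 0.073 + 0.075 = 0.191.
P(Brand=A) = 0.076 + 0.032 + 0.090 + 0.073 = 0.271.
P(Region=South, Brand=A) − P(Region=South)P(Brand=A) = 0.032 − 0.191×0.271 = -0.01976.

-0.01976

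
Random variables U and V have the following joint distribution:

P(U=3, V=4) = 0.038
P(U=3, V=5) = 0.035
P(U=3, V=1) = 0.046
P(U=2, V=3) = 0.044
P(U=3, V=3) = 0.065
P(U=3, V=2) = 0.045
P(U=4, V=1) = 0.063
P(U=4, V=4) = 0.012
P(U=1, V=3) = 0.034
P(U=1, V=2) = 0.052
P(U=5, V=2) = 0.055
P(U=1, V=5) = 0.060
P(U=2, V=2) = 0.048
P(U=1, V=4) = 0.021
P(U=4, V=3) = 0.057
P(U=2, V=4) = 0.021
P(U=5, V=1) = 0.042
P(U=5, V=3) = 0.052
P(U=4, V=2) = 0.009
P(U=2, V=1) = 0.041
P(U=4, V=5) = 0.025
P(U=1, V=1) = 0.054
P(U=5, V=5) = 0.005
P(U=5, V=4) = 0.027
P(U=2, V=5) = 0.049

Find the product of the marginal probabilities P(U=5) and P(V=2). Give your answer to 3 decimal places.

0.038

P(U=5) = 0.042 + 0.055 + 0.052 + 0.027 + 0.005 = 0.181.
P(V=2) = 0.052 + 0.048 + 0.045 + 0.009 + 0.055 = 0.209.
Product: 0.181 × 0.209 = 0.038.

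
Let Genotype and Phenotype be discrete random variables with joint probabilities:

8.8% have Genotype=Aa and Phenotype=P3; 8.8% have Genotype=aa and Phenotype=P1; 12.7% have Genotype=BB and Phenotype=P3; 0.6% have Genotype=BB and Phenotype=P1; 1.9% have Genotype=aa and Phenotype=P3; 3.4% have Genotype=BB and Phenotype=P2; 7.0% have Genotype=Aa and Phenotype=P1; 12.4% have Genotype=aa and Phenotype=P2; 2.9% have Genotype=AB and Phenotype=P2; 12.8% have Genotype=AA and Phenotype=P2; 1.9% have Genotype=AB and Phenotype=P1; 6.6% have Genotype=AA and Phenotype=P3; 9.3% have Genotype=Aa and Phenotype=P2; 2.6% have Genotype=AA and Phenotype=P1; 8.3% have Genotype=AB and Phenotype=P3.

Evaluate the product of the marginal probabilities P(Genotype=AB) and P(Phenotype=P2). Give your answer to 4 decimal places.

0.0534

P(Genotype=AB) = 0.019 + 0.029 + 0.083 = 0.131.
P(Phenotype=P2) = 0.128 + 0.093 + 0.124 + 0.029 + 0.034 = 0.408.
Product: 0.131 × 0.408 = 0.0534.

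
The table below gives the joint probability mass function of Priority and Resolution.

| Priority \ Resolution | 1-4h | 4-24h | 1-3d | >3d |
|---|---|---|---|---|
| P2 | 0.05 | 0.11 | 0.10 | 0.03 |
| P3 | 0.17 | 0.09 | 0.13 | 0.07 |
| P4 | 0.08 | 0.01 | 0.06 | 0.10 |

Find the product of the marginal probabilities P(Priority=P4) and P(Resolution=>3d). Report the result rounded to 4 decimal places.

0.0500

P(Priority=P4) = 0.08 + 0.01 + 0.06 + 0.10 = 0.25.
P(Resolution=>3d) = 0.03 + 0.07 + 0.10 = 0.20.
Product: 0.25 × 0.20 = 0.0500.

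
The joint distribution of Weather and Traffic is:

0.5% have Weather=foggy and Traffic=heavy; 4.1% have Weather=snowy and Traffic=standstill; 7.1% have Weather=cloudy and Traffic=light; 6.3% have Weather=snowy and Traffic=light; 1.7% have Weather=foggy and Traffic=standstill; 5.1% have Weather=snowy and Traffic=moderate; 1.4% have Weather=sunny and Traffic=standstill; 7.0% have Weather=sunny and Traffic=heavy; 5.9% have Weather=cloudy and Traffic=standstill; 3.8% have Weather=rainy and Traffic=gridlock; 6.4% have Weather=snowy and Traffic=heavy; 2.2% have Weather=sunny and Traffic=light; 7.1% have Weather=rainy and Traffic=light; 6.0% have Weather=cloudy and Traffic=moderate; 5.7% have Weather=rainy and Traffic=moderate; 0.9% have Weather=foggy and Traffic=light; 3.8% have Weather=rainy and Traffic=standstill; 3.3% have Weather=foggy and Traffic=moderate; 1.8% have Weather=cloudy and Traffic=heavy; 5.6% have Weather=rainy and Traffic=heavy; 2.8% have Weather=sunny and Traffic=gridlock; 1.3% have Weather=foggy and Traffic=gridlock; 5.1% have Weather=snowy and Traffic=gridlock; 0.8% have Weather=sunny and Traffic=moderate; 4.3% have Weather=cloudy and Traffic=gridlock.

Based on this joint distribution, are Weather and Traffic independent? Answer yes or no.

no

P(Weather=sunny) = 0.142 and P(Traffic=heavy) = 0.213, so their product is 0.03025, but P(Weather=sunny, Traffic=heavy) = 0.070. Since these differ, Weather and Traffic are not independent.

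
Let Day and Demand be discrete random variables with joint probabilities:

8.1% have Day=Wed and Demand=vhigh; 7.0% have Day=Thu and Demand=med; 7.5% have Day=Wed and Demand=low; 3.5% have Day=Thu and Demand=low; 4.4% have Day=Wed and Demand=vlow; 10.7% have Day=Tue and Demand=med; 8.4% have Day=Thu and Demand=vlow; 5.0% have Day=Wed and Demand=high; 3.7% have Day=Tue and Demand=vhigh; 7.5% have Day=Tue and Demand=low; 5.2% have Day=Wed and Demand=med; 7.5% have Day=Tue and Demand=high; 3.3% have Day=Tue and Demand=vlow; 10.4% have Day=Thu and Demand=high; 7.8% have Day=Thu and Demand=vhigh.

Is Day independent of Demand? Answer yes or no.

no

P(Day=Thu) = 0.371 and P(Demand=low) = 0.185, so their product is 0.06864, but P(Day=Thu, Demand=low) = 0.035. Since these differ, Day and Demand are not independent.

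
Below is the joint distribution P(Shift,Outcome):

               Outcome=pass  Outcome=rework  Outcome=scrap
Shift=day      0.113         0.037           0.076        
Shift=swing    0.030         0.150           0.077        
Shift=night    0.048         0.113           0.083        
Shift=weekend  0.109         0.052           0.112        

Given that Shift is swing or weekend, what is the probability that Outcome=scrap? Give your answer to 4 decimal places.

P(Shift=swing) = 0.030 + 0.150 + 0.077 = 0.257.
P(Shift=weekend) = 0.109 + 0.052 + 0.112 = 0.273.
P(Shift ∈ {swing, weekend}) = 0.257 + 0.273 = 0.530; P(Outcome=scrap, Shift ∈ {swing, weekend}) = 0.077 + 0.112 = 0.189.
P(Outcome=scrap | Shift ∈ {swing, weekend}) = 0.189/0.530 = 0.3566.

0.3566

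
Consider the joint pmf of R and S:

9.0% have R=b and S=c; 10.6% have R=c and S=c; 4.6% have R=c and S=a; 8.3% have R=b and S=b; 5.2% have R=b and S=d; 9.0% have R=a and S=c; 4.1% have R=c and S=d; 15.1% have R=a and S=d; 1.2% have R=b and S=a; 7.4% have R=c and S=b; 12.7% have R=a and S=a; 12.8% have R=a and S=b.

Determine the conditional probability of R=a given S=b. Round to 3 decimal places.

0.449

P(S=b) = 0.128 + 0.083 + 0.074 = 0.285.
P(R=a | S=b) = 0.128/0.285 = 0.449.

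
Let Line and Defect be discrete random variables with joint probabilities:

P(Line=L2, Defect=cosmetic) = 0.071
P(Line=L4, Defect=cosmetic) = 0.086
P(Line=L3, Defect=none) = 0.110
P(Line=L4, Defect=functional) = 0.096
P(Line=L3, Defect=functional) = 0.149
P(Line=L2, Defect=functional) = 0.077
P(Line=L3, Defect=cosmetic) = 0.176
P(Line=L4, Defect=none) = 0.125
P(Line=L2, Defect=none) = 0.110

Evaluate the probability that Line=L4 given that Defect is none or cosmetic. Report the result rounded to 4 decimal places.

P(Defect=none) = 0.110 + 0.110 + 0.125 = 0.345.
P(Defect=cosmetic) = 0.071 + 0.176 + 0.086 = 0.333.
P(Defect ∈ {none, cosmetic}) = 0.345 + 0.333 = 0.678; P(Line=L4, Defect ∈ {none, cosmetic}) = 0.125 + 0.086 = 0.211.
P(Line=L4 | Defect ∈ {none, cosmetic}) = 0.211/0.678 = 0.3112.

0.3112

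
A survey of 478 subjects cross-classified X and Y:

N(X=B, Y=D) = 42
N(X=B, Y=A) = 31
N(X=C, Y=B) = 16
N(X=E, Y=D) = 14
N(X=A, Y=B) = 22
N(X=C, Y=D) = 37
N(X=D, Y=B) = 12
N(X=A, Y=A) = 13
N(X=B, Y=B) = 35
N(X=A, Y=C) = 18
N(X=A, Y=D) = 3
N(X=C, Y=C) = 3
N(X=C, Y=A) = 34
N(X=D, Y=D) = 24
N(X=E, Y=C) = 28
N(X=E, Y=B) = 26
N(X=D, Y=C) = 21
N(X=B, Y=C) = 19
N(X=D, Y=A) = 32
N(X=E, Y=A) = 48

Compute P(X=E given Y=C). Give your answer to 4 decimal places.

Total with Y=C: 18 + 19 + 3 + 21 + 28 = 89.
P(X=E | Y=C) = 28/89 = 0.3146.

0.3146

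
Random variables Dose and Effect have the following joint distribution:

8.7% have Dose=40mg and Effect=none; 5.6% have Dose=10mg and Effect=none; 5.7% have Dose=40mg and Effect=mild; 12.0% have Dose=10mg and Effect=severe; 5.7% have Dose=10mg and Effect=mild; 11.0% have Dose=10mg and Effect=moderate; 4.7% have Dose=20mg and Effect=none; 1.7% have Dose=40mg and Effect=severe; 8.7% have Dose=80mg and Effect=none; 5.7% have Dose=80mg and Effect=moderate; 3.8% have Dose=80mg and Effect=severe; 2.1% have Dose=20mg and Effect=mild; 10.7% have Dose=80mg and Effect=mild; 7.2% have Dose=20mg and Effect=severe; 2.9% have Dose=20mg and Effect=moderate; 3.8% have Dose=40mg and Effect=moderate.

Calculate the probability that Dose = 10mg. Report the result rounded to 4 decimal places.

0.3430

P(Dose=10mg) = 0.056 + 0.057 + 0.110 + 0.120 = 0.343.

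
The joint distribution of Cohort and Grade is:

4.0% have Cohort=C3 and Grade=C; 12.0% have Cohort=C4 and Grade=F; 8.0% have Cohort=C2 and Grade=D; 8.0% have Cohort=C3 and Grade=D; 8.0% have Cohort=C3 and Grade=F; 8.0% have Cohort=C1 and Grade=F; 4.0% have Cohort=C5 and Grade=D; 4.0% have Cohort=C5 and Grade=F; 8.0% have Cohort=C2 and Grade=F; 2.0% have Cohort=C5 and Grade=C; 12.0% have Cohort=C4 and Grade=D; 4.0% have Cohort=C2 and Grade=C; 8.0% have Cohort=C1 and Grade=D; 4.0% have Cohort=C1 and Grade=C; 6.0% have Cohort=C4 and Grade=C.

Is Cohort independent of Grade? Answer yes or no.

yes

Every cell satisfies P(Cohort,Grade) = P(Cohort)·P(Grade). For instance P(Cohort=C5) = 0.100, P(Grade=F) = 0.400, and 0.100×0.400 = 0.040 matches the joint entry. So Cohort and Grade are independent.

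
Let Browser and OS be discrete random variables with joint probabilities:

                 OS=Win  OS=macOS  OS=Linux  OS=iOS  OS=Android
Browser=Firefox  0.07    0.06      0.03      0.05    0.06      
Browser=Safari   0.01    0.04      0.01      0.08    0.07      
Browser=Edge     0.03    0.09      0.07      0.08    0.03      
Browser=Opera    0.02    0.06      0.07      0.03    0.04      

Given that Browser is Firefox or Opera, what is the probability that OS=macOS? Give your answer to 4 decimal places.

0.2449

P(Browser=Firefox) = 0.07 + 0.06 + 0.03 + 0.05 + 0.06 = 0.27.
P(Browser=Opera) = 0.02 + 0.06 + 0.07 + 0.03 + 0.04 = 0.22.
P(Browser ∈ {Firefox, Opera}) = 0.27 + 0.22 = 0.49; P(OS=macOS, Browser ∈ {Firefox, Opera}) = 0.06 + 0.06 = 0.12.
P(OS=macOS | Browser ∈ {Firefox, Opera}) = 0.12/0.49 = 0.2449.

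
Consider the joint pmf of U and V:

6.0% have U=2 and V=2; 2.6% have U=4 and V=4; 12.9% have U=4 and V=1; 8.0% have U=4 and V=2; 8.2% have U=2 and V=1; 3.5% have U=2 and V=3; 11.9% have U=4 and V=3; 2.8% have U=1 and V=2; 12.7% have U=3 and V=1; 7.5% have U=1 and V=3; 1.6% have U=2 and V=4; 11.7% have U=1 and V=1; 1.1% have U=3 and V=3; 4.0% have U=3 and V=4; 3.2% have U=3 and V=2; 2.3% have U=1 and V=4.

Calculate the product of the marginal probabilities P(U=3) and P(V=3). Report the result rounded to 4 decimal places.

0.0504

P(U=3) = 0.127 + 0.032 + 0.011 + 0.040 = 0.210.
P(V=3) = 0.075 + 0.035 + 0.011 + 0.119 = 0.240.
Product: 0.210 × 0.240 = 0.0504.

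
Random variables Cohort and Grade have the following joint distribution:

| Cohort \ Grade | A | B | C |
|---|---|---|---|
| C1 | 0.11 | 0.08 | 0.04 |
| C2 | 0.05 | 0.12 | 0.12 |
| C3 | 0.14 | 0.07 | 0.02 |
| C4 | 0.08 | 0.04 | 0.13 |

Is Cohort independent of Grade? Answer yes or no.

no

P(Cohort=C2) = 0.29 and P(Grade=A) = 0.38, so their product is 0.1102, but P(Cohort=C2, Grade=A) = 0.05. Since these differ, Cohort and Grade are not independent.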